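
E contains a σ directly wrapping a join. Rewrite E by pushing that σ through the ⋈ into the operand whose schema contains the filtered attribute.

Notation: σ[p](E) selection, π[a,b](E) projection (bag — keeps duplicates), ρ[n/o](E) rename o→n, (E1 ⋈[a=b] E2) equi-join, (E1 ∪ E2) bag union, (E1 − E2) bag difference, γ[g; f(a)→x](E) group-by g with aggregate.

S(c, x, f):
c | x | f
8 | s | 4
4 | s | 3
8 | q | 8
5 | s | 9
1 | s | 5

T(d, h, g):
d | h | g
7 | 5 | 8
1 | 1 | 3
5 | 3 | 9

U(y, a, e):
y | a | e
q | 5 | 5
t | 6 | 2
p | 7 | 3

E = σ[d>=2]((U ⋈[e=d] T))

σ filters on d, owned by the right side.
E' = (U ⋈[e=d] σ[d>=2](T))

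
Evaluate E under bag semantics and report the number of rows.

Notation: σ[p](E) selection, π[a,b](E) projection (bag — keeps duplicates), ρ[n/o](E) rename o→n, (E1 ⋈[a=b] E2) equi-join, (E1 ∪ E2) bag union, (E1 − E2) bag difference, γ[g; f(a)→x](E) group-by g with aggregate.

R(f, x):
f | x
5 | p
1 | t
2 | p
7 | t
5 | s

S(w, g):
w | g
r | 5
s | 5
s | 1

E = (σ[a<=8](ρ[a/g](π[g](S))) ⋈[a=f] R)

Row counts bottom-up:
  S → 3
  π[g](S) → 3
  ρ[a/g](π[g](S)) → 3
  σ[a<=8](ρ[a/g](π[g](S))) → 3
  R → 5
  (σ[a<=8](ρ[a/g](π[g](S))) ⋈[a=f] R) → 5

|E| = 5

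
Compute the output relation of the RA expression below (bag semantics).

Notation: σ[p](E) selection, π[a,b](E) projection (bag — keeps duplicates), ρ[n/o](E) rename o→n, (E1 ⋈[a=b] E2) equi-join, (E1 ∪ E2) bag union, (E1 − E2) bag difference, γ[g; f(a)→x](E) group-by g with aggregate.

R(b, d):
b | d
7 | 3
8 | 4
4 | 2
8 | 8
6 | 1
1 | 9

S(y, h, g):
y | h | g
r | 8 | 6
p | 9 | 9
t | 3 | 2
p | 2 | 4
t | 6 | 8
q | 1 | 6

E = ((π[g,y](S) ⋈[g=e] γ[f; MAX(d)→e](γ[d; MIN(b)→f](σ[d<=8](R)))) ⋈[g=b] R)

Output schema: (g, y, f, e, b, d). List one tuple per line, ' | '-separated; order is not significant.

Row counts bottom-up:
  S → 6
  π[g,y](S) → 6
  R → 6
  σ[d<=8](R) → 5
  γ[d; MIN(b)→f](σ[d<=8](R)) → 5
  γ[f; MAX(d)→e](γ[d; MIN(b)→f](σ[d<=8](R))) → 4
  (π[g,y](S) ⋈[g=e] γ[f; MAX(d)→e](γ[d; MIN(b)→f](σ[d<=8](R)))) → 2
  R → 6
  ((π[g,y](S) ⋈[g=e] γ[f; MAX(d)→e](γ[d; MIN(b)→f](σ[d<=8](R)))) ⋈[g=b] R) → 2

== RESULT ==
g | y | f | e | b | d
8 | t | 8 | 8 | 8 | 4
8 | t | 8 | 8 | 8 | 8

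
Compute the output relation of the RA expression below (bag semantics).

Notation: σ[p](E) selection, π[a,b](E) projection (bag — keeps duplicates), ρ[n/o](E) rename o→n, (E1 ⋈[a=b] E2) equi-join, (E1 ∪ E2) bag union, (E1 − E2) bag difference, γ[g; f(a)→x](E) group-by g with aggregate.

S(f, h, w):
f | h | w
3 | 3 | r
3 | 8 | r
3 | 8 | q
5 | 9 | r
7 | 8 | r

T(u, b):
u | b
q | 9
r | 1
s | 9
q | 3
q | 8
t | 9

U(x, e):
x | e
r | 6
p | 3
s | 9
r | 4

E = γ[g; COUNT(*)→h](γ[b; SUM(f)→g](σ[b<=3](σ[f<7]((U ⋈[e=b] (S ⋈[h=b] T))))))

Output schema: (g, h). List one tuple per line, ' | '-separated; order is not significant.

Subexpression sizes:
  U → 4
  S → 5
  T → 6
  (S ⋈[h=b] T) → 7
  (U ⋈[e=b] (S ⋈[h=b] T)) → 4
  σ[f<7]((U ⋈[e=b] (S ⋈[h=b] T))) → 4
  σ[b<=3](σ[f<7]((U ⋈[e=b] (S ⋈[h=b] T)))) → 1
  γ[b; SUM(f)→g](σ[b<=3](σ[f<7]((U ⋈[e=b] (S ⋈[h=b] T))))) → 1
  γ[g; COUNT(*)→h](γ[b; SUM(f)→g](σ[b<=3](σ[f<7]((U ⋈[e=b] (S ⋈[h=b] T)))))) → 1

== RESULT ==
g | h
3 | 1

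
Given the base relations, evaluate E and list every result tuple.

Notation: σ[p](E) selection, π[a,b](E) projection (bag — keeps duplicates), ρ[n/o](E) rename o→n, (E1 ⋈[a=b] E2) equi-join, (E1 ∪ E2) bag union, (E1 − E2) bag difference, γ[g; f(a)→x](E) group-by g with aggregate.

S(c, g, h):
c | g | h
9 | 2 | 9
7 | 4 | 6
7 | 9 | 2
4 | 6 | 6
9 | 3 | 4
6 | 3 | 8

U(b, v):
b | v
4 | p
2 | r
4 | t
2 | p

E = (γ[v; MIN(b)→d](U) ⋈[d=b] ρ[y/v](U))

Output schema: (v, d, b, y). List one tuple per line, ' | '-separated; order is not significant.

Per-node cardinality:
  U → 4
  γ[v; MIN(b)→d](U) → 3
  U → 4
  ρ[y/v](U) → 4
  (γ[v; MIN(b)→d](U) ⋈[d=b] ρ[y/v](U)) → 6

== RESULT ==
v | d | b | y
p | 2 | 2 | p
p | 2 | 2 | r
r | 2 | 2 | p
r | 2 | 2 | r
t | 4 | 4 | p
t | 4 | 4 | t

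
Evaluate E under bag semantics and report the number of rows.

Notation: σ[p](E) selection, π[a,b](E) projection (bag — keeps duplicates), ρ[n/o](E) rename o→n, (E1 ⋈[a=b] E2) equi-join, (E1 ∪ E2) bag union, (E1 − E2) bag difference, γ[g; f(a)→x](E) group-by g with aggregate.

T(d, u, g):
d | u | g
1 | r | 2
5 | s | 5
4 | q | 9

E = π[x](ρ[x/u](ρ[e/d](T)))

Subexpression sizes:
  T → 3
  ρ[e/d](T) → 3
  ρ[x/u](ρ[e/d](T)) → 3
  π[x](ρ[x/u](ρ[e/d](T))) → 3

|E| = 3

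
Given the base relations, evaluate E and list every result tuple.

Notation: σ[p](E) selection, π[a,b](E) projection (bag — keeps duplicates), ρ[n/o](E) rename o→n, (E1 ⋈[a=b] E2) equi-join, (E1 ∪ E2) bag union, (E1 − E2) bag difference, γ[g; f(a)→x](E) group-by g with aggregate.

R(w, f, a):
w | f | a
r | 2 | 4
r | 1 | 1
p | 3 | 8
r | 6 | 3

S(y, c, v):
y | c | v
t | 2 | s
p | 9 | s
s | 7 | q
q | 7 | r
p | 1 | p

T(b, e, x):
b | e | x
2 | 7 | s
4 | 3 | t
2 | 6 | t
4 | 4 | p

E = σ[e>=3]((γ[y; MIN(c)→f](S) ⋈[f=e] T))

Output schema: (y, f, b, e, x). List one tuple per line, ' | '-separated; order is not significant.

Row counts bottom-up:
  S → 5
  γ[y; MIN(c)→f](S) → 4
  T → 4
  (γ[y; MIN(c)→f](S) ⋈[f=e] T) → 2
  σ[e>=3]((γ[y; MIN(c)→f](S) ⋈[f=e] T)) → 2

== RESULT ==
y | f | b | e | x
q | 7 | 2 | 7 | s
s | 7 | 2 | 7 | s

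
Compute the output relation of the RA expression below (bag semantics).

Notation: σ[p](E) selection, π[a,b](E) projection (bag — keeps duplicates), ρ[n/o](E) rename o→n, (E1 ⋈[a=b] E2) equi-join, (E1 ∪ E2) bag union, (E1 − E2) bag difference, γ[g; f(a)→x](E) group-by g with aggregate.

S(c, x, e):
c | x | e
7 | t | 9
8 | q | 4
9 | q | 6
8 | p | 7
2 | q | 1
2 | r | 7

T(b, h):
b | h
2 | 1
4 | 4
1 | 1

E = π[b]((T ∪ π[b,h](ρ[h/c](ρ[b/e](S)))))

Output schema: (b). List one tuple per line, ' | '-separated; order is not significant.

Row counts bottom-up:
  T → 3
  S → 6
  ρ[b/e](S) → 6
  ρ[h/c](ρ[b/e](S)) → 6
  π[b,h](ρ[h/c](ρ[b/e](S))) → 6
  (T ∪ π[b,h](ρ[h/c](ρ[b/e](S)))) → 9
  π[b]((T ∪ π[b,h](ρ[h/c](ρ[b/e](S))))) → 9

== RESULT ==
b
1
1
2
4
4
6
7
7
9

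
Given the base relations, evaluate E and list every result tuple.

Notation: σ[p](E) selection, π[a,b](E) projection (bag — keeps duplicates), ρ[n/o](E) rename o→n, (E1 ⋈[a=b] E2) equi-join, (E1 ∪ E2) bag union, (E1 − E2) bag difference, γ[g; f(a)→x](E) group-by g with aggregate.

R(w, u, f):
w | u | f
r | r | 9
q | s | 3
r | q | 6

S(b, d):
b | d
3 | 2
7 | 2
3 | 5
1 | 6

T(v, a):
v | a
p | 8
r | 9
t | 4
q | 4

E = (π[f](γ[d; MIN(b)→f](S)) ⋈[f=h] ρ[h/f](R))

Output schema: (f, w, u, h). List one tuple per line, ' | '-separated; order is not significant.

Subexpression sizes:
  S → 4
  γ[d; MIN(b)→f](S) → 3
  π[f](γ[d; MIN(b)→f](S)) → 3
  R → 3
  ρ[h/f](R) → 3
  (π[f](γ[d; MIN(b)→f](S)) ⋈[f=h] ρ[h/f](R)) → 2

== RESULT ==
f | w | u | h
3 | q | s | 3
3 | q | s | 3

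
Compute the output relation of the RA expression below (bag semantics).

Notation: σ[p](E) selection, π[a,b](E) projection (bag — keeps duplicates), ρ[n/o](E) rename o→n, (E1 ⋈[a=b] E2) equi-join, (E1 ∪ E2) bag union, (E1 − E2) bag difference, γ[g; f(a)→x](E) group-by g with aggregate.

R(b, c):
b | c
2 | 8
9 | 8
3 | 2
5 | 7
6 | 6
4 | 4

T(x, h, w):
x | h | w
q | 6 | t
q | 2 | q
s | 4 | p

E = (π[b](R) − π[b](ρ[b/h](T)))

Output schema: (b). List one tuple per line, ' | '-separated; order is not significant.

Row counts bottom-up:
  R → 6
  π[b](R) → 6
  T → 3
  ρ[b/h](T) → 3
  π[b](ρ[b/h](T)) → 3
  (π[b](R) − π[b](ρ[b/h](T))) → 3

== RESULT ==
b
3
5
9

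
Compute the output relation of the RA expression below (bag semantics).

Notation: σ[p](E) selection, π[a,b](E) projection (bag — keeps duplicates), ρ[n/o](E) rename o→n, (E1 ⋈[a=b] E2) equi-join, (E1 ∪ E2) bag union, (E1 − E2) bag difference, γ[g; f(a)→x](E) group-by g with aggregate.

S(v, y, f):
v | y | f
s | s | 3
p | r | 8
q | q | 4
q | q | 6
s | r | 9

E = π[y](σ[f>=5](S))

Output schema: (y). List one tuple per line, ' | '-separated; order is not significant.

Subexpression sizes:
  S → 5
  σ[f>=5](S) → 3
  π[y](σ[f>=5](S)) → 3

== RESULT ==
y
q
r
r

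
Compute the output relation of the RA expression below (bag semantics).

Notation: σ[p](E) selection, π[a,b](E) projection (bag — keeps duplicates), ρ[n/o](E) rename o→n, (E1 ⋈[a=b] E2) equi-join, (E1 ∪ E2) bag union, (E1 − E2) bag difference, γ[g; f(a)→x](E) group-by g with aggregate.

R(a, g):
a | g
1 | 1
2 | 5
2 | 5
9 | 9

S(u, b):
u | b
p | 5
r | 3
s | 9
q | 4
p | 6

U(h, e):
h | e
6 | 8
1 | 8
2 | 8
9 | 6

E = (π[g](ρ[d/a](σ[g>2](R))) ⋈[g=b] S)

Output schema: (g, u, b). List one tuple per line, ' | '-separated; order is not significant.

Stepwise |·|:
  R → 4
  σ[g>2](R) → 3
  ρ[d/a](σ[g>2](R)) → 3
  π[g](ρ[d/a](σ[g>2](R))) → 3
  S → 5
  (π[g](ρ[d/a](σ[g>2](R))) ⋈[g=b] S) → 3

== RESULT ==
g | u | b
5 | p | 5
5 | p | 5
9 | s | 9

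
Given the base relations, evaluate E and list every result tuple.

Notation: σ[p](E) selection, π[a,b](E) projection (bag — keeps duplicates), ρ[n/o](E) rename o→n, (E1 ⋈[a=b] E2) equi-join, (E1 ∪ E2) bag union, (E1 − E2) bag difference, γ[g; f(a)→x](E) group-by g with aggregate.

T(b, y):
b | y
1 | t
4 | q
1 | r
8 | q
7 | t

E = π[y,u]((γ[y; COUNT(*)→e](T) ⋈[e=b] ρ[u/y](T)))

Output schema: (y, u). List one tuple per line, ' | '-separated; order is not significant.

Stepwise |·|:
  T → 5
  γ[y; COUNT(*)→e](T) → 3
  T → 5
  ρ[u/y](T) → 5
  (γ[y; COUNT(*)→e](T) ⋈[e=b] ρ[u/y](T)) → 2
  π[y,u]((γ[y; COUNT(*)→e](T) ⋈[e=b] ρ[u/y](T))) → 2

== RESULT ==
y | u
r | r
r | t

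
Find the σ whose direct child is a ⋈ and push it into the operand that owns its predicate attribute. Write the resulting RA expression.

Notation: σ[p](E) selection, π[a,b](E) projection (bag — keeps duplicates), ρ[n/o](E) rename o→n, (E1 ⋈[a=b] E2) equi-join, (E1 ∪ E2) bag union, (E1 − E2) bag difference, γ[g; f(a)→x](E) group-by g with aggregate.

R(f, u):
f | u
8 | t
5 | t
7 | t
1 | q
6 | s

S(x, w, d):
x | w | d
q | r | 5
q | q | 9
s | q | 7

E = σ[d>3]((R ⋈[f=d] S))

σ filters on d, owned by the right side.
E' = (R ⋈[f=d] σ[d>3](S))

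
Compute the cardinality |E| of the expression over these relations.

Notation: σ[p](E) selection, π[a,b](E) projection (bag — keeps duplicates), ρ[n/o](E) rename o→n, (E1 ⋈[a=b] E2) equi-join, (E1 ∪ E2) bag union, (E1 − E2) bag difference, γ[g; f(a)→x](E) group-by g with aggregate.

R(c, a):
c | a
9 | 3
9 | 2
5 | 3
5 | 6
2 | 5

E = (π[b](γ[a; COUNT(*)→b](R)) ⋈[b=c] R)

Per-node cardinality:
  R → 5
  γ[a; COUNT(*)→b](R) → 4
  π[b](γ[a; COUNT(*)→b](R)) → 4
  R → 5
  (π[b](γ[a; COUNT(*)→b](R)) ⋈[b=c] R) → 1

|E| = 1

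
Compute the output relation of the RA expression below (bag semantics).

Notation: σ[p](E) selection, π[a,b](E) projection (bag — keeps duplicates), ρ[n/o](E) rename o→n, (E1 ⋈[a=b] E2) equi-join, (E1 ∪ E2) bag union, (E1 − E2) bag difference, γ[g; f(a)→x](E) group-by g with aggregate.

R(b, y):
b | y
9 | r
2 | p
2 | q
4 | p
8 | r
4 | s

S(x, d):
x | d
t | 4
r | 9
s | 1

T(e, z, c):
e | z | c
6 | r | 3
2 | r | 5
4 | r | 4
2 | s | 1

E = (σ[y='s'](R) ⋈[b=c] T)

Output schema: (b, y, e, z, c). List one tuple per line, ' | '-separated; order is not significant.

Per-node cardinality:
  R → 6
  σ[y='s'](R) → 1
  T → 4
  (σ[y='s'](R) ⋈[b=c] T) → 1

== RESULT ==
b | y | e | z | c
4 | s | 4 | r | 4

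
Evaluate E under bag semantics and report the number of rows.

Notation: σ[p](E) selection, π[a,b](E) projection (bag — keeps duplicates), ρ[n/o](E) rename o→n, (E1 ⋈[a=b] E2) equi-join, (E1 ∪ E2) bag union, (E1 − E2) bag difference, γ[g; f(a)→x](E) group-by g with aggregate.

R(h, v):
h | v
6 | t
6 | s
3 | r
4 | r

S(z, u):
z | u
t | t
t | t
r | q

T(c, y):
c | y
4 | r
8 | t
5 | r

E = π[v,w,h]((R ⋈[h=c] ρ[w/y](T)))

Subexpression sizes:
  R → 4
  T → 3
  ρ[w/y](T) → 3
  (R ⋈[h=c] ρ[w/y](T)) → 1
  π[v,w,h]((R ⋈[h=c] ρ[w/y](T))) → 1

|E| = 1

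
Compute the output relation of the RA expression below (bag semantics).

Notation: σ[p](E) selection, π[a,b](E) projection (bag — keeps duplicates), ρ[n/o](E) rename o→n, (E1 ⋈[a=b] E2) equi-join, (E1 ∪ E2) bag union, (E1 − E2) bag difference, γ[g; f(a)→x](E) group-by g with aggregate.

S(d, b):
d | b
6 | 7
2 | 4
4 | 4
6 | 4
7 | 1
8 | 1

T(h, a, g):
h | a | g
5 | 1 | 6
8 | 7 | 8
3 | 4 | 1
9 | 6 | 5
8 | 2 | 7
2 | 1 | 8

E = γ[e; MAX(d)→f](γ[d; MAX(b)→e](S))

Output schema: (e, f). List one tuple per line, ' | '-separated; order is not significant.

Row counts bottom-up:
  S → 6
  γ[d; MAX(b)→e](S) → 5
  γ[e; MAX(d)→f](γ[d; MAX(b)→e](S)) → 3

== RESULT ==
e | f
1 | 8
4 | 4
7 | 6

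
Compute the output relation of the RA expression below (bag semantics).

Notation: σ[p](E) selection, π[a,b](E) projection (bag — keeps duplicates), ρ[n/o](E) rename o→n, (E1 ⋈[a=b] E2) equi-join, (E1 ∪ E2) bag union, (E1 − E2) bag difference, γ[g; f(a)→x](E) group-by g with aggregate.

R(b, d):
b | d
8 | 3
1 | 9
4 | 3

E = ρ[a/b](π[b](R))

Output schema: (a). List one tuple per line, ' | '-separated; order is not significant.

Subexpression sizes:
  R → 3
  π[b](R) → 3
  ρ[a/b](π[b](R)) → 3

== RESULT ==
a
1
4
8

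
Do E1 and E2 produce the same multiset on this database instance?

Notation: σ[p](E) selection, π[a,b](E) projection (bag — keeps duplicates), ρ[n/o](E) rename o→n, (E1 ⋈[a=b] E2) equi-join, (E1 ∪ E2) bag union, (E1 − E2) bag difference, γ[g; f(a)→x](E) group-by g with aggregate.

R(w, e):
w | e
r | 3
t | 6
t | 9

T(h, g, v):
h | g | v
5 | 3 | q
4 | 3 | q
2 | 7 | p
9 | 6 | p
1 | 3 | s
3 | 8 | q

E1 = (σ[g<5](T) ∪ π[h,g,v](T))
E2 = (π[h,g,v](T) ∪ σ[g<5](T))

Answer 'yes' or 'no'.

E1 per-node cardinality:
  T → 6
  σ[g<5](T) → 3
  T → 6
  π[h,g,v](T) → 6
  (σ[g<5](T) ∪ π[h,g,v](T)) → 9
E2 per-node cardinality:
  T → 6
  π[h,g,v](T) → 6
  T → 6
  σ[g<5](T) → 3
  (π[h,g,v](T) ∪ σ[g<5](T)) → 9

E1 and E2 produce the same multiset:
h | g | v
1 | 3 | s
1 | 3 | s
2 | 7 | p
3 | 8 | q
4 | 3 | q
4 | 3 | q
5 | 3 | q
5 | 3 | q
9 | 6 | p

yes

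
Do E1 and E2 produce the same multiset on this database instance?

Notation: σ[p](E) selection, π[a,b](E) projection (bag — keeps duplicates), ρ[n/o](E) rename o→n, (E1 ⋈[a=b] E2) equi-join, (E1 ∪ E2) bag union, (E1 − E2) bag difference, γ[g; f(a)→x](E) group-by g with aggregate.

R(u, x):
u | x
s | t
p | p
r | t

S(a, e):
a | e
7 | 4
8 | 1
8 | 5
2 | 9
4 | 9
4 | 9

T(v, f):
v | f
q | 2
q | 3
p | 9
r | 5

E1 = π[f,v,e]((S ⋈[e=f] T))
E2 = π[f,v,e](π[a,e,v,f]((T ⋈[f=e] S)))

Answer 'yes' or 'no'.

E1 stepwise |·|:
  S → 6
  T → 4
  (S ⋈[e=f] T) → 4
  π[f,v,e]((S ⋈[e=f] T)) → 4
E2 stepwise |·|:
  T → 4
  S → 6
  (T ⋈[f=e] S) → 4
  π[a,e,v,f]((T ⋈[f=e] S)) → 4
  π[f,v,e](π[a,e,v,f]((T ⋈[f=e] S))) → 4

E1 and E2 produce the same multiset:
f | v | e
5 | r | 5
9 | p | 9
9 | p | 9
9 | p | 9

yes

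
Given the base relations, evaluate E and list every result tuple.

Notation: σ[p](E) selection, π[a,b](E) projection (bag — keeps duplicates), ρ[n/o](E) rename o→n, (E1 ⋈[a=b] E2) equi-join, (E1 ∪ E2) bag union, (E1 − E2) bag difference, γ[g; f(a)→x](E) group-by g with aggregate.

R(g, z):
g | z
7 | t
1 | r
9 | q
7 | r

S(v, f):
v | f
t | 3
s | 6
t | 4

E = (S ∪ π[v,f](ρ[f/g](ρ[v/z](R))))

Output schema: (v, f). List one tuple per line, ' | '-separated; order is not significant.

Row counts bottom-up:
  S → 3
  R → 4
  ρ[v/z](R) → 4
  ρ[f/g](ρ[v/z](R)) → 4
  π[v,f](ρ[f/g](ρ[v/z](R))) → 4
  (S ∪ π[v,f](ρ[f/g](ρ[v/z](R)))) → 7

== RESULT ==
v | f
q | 9
r | 1
r | 7
s | 6
t | 3
t | 4
t | 7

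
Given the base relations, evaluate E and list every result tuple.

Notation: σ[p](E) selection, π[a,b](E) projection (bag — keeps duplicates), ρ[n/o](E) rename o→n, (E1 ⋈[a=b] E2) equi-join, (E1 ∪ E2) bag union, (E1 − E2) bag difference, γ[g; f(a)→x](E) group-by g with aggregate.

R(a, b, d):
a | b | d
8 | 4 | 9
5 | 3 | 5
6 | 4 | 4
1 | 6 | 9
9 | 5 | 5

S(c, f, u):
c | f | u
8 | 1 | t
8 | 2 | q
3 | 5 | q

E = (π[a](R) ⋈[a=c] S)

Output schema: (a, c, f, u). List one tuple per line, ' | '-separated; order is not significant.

Subexpression sizes:
  R → 5
  π[a](R) → 5
  S → 3
  (π[a](R) ⋈[a=c] S) → 2

== RESULT ==
a | c | f | u
8 | 8 | 1 | t
8 | 8 | 2 | q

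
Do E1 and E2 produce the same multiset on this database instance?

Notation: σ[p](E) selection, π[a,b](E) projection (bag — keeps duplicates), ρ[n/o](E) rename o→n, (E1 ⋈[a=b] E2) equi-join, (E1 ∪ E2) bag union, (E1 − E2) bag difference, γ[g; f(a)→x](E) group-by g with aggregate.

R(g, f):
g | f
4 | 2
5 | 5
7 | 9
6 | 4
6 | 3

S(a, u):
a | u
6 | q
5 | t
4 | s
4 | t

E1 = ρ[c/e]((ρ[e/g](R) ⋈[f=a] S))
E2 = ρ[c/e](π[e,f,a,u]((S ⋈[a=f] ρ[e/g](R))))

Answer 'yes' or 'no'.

E1 stepwise |·|:
  R → 5
  ρ[e/g](R) → 5
  S → 4
  (ρ[e/g](R) ⋈[f=a] S) → 3
  ρ[c/e]((ρ[e/g](R) ⋈[f=a] S)) → 3
E2 stepwise |·|:
  S → 4
  R → 5
  ρ[e/g](R) → 5
  (S ⋈[a=f] ρ[e/g](R)) → 3
  π[e,f,a,u]((S ⋈[a=f] ρ[e/g](R))) → 3
  ρ[c/e](π[e,f,a,u]((S ⋈[a=f] ρ[e/g](R)))) → 3

E1 and E2 produce the same multiset:
c | f | a | u
5 | 5 | 5 | t
6 | 4 | 4 | s
6 | 4 | 4 | t

yes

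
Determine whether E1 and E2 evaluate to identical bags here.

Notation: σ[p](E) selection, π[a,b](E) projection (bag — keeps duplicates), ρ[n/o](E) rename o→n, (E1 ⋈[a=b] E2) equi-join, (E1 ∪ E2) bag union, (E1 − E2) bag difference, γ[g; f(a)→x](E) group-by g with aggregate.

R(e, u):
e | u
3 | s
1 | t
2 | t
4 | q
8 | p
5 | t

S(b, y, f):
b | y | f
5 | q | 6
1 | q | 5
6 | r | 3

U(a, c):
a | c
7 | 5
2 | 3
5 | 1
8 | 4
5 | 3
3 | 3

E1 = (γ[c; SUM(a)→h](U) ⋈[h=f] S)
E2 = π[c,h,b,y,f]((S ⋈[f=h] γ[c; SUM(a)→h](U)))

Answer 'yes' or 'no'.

E1 per-node cardinality:
  U → 6
  γ[c; SUM(a)→h](U) → 4
  S → 3
  (γ[c; SUM(a)→h](U) ⋈[h=f] S) → 1
E2 per-node cardinality:
  S → 3
  U → 6
  γ[c; SUM(a)→h](U) → 4
  (S ⋈[f=h] γ[c; SUM(a)→h](U)) → 1
  π[c,h,b,y,f]((S ⋈[f=h] γ[c; SUM(a)→h](U))) → 1

E1 and E2 produce the same multiset:
c | h | b | y | f
1 | 5 | 1 | q | 5

yes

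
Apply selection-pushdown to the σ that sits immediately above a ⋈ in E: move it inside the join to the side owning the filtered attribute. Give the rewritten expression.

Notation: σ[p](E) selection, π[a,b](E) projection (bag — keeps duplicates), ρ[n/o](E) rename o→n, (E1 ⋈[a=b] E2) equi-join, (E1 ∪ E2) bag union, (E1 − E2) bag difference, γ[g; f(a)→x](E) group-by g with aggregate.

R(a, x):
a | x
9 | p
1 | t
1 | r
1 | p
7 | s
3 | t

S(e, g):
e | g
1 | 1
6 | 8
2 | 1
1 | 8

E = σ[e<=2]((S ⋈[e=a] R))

σ filters on e, owned by the left side.
E' = (σ[e<=2](S) ⋈[e=a] R)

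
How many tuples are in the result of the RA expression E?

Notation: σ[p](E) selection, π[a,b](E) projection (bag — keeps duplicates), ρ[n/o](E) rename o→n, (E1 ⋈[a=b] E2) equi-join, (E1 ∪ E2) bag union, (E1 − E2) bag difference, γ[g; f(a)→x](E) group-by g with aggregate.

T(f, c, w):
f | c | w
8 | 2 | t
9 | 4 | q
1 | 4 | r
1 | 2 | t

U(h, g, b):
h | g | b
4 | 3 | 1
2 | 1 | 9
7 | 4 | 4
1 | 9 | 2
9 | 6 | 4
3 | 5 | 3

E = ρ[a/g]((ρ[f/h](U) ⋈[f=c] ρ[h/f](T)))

Stepwise |·|:
  U → 6
  ρ[f/h](U) → 6
  T → 4
  ρ[h/f](T) → 4
  (ρ[f/h](U) ⋈[f=c] ρ[h/f](T)) → 4
  ρ[a/g]((ρ[f/h](U) ⋈[f=c] ρ[h/f](T))) → 4

|E| = 4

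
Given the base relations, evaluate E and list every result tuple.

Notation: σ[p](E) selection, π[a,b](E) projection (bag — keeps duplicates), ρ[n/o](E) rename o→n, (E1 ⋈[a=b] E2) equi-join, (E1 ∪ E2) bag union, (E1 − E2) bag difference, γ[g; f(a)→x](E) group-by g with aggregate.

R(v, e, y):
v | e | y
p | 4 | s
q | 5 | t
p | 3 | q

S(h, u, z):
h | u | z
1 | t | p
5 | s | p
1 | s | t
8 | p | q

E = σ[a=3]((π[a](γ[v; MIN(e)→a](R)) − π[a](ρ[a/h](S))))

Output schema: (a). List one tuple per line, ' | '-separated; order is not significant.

Subexpression sizes:
  R → 3
  γ[v; MIN(e)→a](R) → 2
  π[a](γ[v; MIN(e)→a](R)) → 2
  S → 4
  ρ[a/h](S) → 4
  π[a](ρ[a/h](S)) → 4
  (π[a](γ[v; MIN(e)→a](R)) − π[a](ρ[a/h](S))) → 1
  σ[a=3]((π[a](γ[v; MIN(e)→a](R)) − π[a](ρ[a/h](S)))) → 1

== RESULT ==
a
3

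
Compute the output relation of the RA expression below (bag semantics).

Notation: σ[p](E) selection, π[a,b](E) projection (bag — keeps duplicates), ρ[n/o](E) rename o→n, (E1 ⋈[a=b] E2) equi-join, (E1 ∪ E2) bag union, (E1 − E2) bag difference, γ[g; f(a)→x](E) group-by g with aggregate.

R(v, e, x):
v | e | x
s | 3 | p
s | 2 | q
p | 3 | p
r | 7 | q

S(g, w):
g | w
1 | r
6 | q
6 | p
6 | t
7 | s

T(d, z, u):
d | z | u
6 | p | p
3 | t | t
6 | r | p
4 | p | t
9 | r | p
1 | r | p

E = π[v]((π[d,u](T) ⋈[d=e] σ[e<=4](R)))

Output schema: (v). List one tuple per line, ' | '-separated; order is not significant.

Subexpression sizes:
  T → 6
  π[d,u](T) → 6
  R → 4
  σ[e<=4](R) → 3
  (π[d,u](T) ⋈[d=e] σ[e<=4](R)) → 2
  π[v]((π[d,u](T) ⋈[d=e] σ[e<=4](R))) → 2

== RESULT ==
v
p
s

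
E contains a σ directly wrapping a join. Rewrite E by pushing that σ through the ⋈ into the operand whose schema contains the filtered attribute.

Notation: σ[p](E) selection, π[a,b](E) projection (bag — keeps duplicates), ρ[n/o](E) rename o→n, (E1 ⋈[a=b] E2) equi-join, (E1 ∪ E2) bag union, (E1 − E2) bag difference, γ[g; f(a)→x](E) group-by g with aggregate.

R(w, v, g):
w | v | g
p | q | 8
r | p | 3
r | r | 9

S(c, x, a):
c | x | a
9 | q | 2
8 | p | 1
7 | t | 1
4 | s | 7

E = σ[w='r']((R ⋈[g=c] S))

σ filters on w, owned by the left side.
E' = (σ[w='r'](R) ⋈[g=c] S)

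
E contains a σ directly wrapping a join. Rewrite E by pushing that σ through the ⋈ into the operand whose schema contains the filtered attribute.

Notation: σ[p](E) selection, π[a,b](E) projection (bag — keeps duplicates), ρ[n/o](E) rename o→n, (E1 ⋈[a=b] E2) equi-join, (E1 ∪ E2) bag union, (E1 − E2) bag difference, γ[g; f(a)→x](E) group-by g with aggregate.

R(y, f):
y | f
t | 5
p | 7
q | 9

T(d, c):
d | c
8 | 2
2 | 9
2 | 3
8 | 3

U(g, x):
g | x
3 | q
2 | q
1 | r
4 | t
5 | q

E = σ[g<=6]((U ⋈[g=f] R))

σ filters on g, owned by the left side.
E' = (σ[g<=6](U) ⋈[g=f] R)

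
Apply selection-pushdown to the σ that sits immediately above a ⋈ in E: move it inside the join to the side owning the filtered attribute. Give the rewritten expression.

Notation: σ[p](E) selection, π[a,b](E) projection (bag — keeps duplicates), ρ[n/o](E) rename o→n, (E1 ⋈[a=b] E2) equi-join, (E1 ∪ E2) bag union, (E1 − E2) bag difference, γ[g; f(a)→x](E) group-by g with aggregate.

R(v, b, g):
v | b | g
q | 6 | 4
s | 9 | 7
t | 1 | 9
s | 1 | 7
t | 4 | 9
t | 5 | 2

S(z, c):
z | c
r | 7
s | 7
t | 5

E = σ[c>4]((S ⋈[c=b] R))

σ filters on c, owned by the left side.
E' = (σ[c>4](S) ⋈[c=b] R)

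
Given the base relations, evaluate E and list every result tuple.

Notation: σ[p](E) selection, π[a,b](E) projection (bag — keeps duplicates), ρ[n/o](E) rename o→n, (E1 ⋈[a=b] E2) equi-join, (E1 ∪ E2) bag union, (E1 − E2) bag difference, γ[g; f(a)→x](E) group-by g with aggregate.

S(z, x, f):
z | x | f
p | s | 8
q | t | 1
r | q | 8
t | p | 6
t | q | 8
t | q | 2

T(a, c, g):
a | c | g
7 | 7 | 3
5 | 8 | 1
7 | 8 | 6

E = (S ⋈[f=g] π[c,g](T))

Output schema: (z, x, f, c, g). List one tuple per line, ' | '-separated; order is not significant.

Per-node cardinality:
  S → 6
  T → 3
  π[c,g](T) → 3
  (S ⋈[f=g] π[c,g](T)) → 2

== RESULT ==
z | x | f | c | g
q | t | 1 | 8 | 1
t | p | 6 | 8 | 6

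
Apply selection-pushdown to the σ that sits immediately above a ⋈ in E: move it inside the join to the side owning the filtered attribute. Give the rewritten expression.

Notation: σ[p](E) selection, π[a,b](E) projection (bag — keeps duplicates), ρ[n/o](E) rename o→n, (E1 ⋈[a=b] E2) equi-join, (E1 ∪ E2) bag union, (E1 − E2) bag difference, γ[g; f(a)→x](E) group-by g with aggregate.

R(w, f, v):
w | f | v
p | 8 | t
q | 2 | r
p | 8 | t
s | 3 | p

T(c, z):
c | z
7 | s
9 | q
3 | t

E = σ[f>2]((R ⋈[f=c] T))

σ filters on f, owned by the left side.
E' = (σ[f>2](R) ⋈[f=c] T)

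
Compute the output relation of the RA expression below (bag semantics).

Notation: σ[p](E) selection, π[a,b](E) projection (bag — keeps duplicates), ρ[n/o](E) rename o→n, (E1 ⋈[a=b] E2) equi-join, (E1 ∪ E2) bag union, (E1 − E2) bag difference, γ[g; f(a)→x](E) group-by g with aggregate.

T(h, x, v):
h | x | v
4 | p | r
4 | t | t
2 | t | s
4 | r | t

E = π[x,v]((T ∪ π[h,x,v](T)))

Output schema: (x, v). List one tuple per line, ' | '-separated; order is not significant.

Stepwise |·|:
  T → 4
  T → 4
  π[h,x,v](T) → 4
  (T ∪ π[h,x,v](T)) → 8
  π[x,v]((T ∪ π[h,x,v](T))) → 8

== RESULT ==
x | v
p | r
p | r
r | t
r | t
t | s
t | s
t | t
t | t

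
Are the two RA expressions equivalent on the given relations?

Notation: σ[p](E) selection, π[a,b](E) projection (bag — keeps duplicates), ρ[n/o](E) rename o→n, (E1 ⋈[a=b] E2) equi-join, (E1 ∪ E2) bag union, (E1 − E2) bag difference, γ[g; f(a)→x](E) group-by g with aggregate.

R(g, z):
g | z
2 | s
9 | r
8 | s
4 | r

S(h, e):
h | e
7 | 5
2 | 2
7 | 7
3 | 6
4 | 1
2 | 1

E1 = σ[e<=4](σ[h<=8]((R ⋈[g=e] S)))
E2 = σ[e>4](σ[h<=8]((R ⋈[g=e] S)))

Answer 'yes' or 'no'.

E1 row counts bottom-up:
  R → 4
  S → 6
  (R ⋈[g=e] S) → 1
  σ[h<=8]((R ⋈[g=e] S)) → 1
  σ[e<=4](σ[h<=8]((R ⋈[g=e] S))) → 1
E2 row counts bottom-up:
  R → 4
  S → 6
  (R ⋈[g=e] S) → 1
  σ[h<=8]((R ⋈[g=e] S)) → 1
  σ[e>4](σ[h<=8]((R ⋈[g=e] S))) → 0

E1 result:
g | z | h | e
2 | s | 2 | 2
E2 result:
g | z | h | e
(0 rows)
Witness: (2, 's', 2, 2) appears 1× in E1 but 0× in E2.

no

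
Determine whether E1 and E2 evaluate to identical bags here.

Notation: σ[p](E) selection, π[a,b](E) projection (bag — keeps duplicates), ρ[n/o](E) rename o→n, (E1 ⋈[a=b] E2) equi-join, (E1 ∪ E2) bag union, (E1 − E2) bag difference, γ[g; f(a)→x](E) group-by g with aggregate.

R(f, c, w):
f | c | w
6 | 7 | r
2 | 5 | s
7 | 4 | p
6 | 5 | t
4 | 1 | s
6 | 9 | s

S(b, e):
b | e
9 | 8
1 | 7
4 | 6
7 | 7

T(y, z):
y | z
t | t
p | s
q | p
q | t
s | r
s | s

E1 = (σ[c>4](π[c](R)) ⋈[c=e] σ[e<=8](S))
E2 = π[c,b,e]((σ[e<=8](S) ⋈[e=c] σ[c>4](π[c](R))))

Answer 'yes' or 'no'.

E1 per-node cardinality:
  R → 6
  π[c](R) → 6
  σ[c>4](π[c](R)) → 4
  S → 4
  σ[e<=8](S) → 4
  (σ[c>4](π[c](R)) ⋈[c=e] σ[e<=8](S)) → 2
E2 per-node cardinality:
  S → 4
  σ[e<=8](S) → 4
  R → 6
  π[c](R) → 6
  σ[c>4](π[c](R)) → 4
  (σ[e<=8](S) ⋈[e=c] σ[c>4](π[c](R))) → 2
  π[c,b,e]((σ[e<=8](S) ⋈[e=c] σ[c>4](π[c](R)))) → 2

E1 and E2 produce the same multiset:
c | b | e
7 | 1 | 7
7 | 7 | 7

yes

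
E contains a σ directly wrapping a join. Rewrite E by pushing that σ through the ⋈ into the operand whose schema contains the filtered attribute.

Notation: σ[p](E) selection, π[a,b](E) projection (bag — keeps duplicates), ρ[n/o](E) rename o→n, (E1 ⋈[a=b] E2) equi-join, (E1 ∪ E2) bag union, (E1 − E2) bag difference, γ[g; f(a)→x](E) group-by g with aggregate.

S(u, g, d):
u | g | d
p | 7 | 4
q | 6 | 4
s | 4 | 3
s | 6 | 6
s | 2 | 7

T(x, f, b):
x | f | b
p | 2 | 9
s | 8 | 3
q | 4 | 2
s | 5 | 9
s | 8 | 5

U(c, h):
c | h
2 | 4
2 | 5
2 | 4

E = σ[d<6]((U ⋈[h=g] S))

σ filters on d, owned by the right side.
E' = (U ⋈[h=g] σ[d<6](S))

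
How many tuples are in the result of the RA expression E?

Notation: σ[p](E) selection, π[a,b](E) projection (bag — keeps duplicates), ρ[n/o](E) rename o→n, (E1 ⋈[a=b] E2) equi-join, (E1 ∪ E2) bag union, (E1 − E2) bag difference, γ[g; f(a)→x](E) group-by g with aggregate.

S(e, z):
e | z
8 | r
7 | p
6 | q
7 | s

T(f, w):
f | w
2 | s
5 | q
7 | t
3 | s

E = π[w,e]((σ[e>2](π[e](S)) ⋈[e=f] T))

Row counts bottom-up:
  S → 4
  π[e](S) → 4
  σ[e>2](π[e](S)) → 4
  T → 4
  (σ[e>2](π[e](S)) ⋈[e=f] T) → 2
  π[w,e]((σ[e>2](π[e](S)) ⋈[e=f] T)) → 2

|E| = 2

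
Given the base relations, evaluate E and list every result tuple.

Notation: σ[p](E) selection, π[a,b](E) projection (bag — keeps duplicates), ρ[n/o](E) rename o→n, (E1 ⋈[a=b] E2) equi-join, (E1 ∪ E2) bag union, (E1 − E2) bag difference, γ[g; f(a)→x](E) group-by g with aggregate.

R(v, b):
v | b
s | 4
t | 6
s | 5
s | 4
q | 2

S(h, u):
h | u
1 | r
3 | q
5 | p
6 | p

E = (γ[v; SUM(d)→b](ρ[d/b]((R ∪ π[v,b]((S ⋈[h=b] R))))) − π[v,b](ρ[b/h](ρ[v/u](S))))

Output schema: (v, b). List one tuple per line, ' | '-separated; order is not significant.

Row counts bottom-up:
  R → 5
  S → 4
  R → 5
  (S ⋈[h=b] R) → 2
  π[v,b]((S ⋈[h=b] R)) → 2
  (R ∪ π[v,b]((S ⋈[h=b] R))) → 7
  ρ[d/b]((R ∪ π[v,b]((S ⋈[h=b] R)))) → 7
  γ[v; SUM(d)→b](ρ[d/b]((R ∪ π[v,b]((S ⋈[h=b] R))))) → 3
  S → 4
  ρ[v/u](S) → 4
  ρ[b/h](ρ[v/u](S)) → 4
  π[v,b](ρ[b/h](ρ[v/u](S))) → 4
  (γ[v; SUM(d)→b](ρ[d/b]((R ∪ π[v,b]((S ⋈[h=b] R))))) − π[v,b](ρ[b/h](ρ[v/u](S)))) → 3

== RESULT ==
v | b
q | 2
s | 18
t | 12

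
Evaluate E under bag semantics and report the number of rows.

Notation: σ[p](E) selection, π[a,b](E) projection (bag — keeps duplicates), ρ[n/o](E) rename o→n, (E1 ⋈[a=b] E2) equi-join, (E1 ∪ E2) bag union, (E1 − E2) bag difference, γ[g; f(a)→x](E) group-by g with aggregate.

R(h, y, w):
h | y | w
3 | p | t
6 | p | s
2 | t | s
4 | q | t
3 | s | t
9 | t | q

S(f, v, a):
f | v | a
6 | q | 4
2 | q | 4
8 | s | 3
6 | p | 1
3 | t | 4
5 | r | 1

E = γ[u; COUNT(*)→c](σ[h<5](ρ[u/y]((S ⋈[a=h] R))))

Stepwise |·|:
  S → 6
  R → 6
  (S ⋈[a=h] R) → 5
  ρ[u/y]((S ⋈[a=h] R)) → 5
  σ[h<5](ρ[u/y]((S ⋈[a=h] R))) → 5
  γ[u; COUNT(*)→c](σ[h<5](ρ[u/y]((S ⋈[a=h] R)))) → 3

|E| = 3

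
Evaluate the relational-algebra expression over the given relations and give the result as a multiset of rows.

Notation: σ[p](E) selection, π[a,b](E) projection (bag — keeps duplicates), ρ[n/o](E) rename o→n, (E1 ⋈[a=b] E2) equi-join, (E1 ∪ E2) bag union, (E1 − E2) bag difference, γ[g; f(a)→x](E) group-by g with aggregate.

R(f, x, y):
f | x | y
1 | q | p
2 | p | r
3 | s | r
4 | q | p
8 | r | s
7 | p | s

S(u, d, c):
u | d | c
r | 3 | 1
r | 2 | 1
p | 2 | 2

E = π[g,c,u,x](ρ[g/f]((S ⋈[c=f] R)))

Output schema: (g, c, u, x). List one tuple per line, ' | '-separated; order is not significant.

Row counts bottom-up:
  S → 3
  R → 6
  (S ⋈[c=f] R) → 3
  ρ[g/f]((S ⋈[c=f] R)) → 3
  π[g,c,u,x](ρ[g/f]((S ⋈[c=f] R))) → 3

== RESULT ==
g | c | u | x
1 | 1 | r | q
1 | 1 | r | q
2 | 2 | p | p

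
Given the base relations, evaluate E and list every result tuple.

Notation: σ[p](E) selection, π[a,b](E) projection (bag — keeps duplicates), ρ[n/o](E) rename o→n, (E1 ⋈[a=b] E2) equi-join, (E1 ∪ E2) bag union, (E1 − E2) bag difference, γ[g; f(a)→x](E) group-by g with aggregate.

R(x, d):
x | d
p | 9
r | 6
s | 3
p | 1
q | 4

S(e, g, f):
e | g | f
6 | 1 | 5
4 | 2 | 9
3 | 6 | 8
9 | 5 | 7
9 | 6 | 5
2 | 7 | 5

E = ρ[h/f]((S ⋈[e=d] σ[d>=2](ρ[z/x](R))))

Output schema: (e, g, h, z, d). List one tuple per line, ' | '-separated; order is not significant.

Stepwise |·|:
  S → 6
  R → 5
  ρ[z/x](R) → 5
  σ[d>=2](ρ[z/x](R)) → 4
  (S ⋈[e=d] σ[d>=2](ρ[z/x](R))) → 5
  ρ[h/f]((S ⋈[e=d] σ[d>=2](ρ[z/x](R)))) → 5

== RESULT ==
e | g | h | z | d
3 | 6 | 8 | s | 3
4 | 2 | 9 | q | 4
6 | 1 | 5 | r | 6
9 | 5 | 7 | p | 9
9 | 6 | 5 | p | 9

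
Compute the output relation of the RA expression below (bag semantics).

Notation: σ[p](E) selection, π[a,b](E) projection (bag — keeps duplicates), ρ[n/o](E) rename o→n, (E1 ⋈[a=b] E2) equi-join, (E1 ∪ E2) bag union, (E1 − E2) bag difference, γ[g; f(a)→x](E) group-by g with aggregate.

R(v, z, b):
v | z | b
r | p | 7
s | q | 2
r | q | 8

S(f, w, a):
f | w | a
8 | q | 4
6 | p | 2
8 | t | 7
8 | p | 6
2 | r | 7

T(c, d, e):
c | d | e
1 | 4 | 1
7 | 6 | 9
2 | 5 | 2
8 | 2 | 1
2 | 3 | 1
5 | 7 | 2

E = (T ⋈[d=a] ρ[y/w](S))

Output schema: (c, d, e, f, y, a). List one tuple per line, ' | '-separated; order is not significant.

Row counts bottom-up:
  T → 6
  S → 5
  ρ[y/w](S) → 5
  (T ⋈[d=a] ρ[y/w](S)) → 5

== RESULT ==
c | d | e | f | y | a
1 | 4 | 1 | 8 | q | 4
5 | 7 | 2 | 2 | r | 7
5 | 7 | 2 | 8 | t | 7
7 | 6 | 9 | 8 | p | 6
8 | 2 | 1 | 6 | p | 2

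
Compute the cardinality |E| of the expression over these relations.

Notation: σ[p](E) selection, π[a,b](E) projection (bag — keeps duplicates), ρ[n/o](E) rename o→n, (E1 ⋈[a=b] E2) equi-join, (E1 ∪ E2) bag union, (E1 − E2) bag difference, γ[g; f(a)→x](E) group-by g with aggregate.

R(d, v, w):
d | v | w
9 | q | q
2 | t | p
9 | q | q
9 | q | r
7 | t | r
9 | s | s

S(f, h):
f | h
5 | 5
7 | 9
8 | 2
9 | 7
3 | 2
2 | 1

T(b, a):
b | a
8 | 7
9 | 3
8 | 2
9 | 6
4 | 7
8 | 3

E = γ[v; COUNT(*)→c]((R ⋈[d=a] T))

Subexpression sizes:
  R → 6
  T → 6
  (R ⋈[d=a] T) → 3
  γ[v; COUNT(*)→c]((R ⋈[d=a] T)) → 1

|E| = 1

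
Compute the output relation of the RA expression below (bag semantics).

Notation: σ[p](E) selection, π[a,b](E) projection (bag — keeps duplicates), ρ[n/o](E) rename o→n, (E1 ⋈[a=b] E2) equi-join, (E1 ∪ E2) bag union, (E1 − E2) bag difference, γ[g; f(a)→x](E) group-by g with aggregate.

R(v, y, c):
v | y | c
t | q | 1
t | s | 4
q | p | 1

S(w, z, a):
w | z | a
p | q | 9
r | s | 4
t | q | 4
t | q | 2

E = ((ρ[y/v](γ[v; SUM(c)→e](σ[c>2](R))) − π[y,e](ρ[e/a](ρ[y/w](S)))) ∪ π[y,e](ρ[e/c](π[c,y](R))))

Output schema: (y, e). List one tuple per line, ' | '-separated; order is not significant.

Per-node cardinality:
  R → 3
  σ[c>2](R) → 1
  γ[v; SUM(c)→e](σ[c>2](R)) → 1
  ρ[y/v](γ[v; SUM(c)→e](σ[c>2](R))) → 1
  S → 4
  ρ[y/w](S) → 4
  ρ[e/a](ρ[y/w](S)) → 4
  π[y,e](ρ[e/a](ρ[y/w](S))) → 4
  (ρ[y/v](γ[v; SUM(c)→e](σ[c>2](R))) − π[y,e](ρ[e/a](ρ[y/w](S)))) → 0
  R → 3
  π[c,y](R) → 3
  ρ[e/c](π[c,y](R)) → 3
  π[y,e](ρ[e/c](π[c,y](R))) → 3
  ((ρ[y/v](γ[v; SUM(c)→e](σ[c>2](R))) − π[y,e](ρ[e/a](ρ[y/w](S)))) ∪ π[y,e](ρ[e/c](π[c,y](R)))) → 3

== RESULT ==
y | e
p | 1
q | 1
s | 4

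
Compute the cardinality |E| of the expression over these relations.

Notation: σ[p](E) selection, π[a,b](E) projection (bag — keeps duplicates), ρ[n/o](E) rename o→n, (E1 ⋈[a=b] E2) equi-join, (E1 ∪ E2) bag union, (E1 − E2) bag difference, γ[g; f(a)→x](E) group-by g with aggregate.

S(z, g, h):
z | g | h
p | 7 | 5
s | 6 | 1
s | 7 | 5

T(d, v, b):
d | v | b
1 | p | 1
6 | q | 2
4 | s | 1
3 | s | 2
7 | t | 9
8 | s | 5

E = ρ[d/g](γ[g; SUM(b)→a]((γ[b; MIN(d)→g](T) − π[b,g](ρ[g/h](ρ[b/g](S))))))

Subexpression sizes:
  T → 6
  γ[b; MIN(d)→g](T) → 4
  S → 3
  ρ[b/g](S) → 3
  ρ[g/h](ρ[b/g](S)) → 3
  π[b,g](ρ[g/h](ρ[b/g](S))) → 3
  (γ[b; MIN(d)→g](T) − π[b,g](ρ[g/h](ρ[b/g](S)))) → 4
  γ[g; SUM(b)→a]((γ[b; MIN(d)→g](T) − π[b,g](ρ[g/h](ρ[b/g](S))))) → 4
  ρ[d/g](γ[g; SUM(b)→a]((γ[b; MIN(d)→g](T) − π[b,g](ρ[g/h](ρ[b/g](S)))))) → 4

|E| = 4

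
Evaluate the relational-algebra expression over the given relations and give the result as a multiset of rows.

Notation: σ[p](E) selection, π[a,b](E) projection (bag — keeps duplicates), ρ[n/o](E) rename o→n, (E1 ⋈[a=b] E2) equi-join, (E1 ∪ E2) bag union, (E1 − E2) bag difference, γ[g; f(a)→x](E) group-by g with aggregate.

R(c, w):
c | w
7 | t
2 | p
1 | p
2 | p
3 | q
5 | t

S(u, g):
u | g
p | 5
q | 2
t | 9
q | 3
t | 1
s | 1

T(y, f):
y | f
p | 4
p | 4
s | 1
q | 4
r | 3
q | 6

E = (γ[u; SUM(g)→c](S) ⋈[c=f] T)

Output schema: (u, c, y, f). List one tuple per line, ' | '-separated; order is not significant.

Subexpression sizes:
  S → 6
  γ[u; SUM(g)→c](S) → 4
  T → 6
  (γ[u; SUM(g)→c](S) ⋈[c=f] T) → 1

== RESULT ==
u | c | y | f
s | 1 | s | 1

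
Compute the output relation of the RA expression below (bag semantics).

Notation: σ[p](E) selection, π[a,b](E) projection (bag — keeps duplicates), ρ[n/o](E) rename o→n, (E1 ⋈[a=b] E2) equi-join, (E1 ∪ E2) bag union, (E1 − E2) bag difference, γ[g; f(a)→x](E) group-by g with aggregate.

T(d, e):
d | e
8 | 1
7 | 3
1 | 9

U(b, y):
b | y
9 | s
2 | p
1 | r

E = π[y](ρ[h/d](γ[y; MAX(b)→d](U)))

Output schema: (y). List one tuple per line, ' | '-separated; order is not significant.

Stepwise |·|:
  U → 3
  γ[y; MAX(b)→d](U) → 3
  ρ[h/d](γ[y; MAX(b)→d](U)) → 3
  π[y](ρ[h/d](γ[y; MAX(b)→d](U))) → 3

== RESULT ==
y
p
r
s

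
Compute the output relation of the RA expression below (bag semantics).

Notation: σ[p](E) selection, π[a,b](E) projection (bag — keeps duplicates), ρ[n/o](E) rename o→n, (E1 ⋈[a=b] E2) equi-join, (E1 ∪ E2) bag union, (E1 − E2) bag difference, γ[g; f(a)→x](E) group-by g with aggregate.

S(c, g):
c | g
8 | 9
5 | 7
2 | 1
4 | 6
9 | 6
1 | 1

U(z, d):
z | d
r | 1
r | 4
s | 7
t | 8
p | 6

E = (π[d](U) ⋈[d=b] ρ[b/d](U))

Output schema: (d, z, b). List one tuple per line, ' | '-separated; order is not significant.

Stepwise |·|:
  U → 5
  π[d](U) → 5
  U → 5
  ρ[b/d](U) → 5
  (π[d](U) ⋈[d=b] ρ[b/d](U)) → 5

== RESULT ==
d | z | b
1 | r | 1
4 | r | 4
6 | p | 6
7 | s | 7
8 | t | 8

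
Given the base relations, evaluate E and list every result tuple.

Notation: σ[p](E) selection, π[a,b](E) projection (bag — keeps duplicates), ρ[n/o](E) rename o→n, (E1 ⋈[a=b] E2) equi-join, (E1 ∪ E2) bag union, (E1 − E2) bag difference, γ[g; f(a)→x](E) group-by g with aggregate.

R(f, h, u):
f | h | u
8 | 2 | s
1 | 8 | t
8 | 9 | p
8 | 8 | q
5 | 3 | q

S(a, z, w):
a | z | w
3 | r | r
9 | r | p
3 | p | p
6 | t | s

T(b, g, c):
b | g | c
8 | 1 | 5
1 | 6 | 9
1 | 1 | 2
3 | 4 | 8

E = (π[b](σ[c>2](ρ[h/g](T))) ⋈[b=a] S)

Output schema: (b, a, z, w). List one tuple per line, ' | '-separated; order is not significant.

Row counts bottom-up:
  T → 4
  ρ[h/g](T) → 4
  σ[c>2](ρ[h/g](T)) → 3
  π[b](σ[c>2](ρ[h/g](T))) → 3
  S → 4
  (π[b](σ[c>2](ρ[h/g](T))) ⋈[b=a] S) → 2

== RESULT ==
b | a | z | w
3 | 3 | p | p
3 | 3 | r | r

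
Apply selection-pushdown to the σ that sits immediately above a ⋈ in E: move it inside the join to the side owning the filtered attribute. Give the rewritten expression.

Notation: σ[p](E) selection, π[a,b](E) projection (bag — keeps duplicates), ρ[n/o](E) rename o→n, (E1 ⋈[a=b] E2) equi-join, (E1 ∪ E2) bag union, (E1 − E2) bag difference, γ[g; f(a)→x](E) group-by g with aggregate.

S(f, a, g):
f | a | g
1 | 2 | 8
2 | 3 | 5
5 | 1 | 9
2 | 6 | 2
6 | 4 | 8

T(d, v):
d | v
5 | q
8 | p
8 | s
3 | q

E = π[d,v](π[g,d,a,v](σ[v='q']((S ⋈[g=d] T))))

σ filters on v, owned by the right side.
E' = π[d,v](π[g,d,a,v]((S ⋈[g=d] σ[v='q'](T))))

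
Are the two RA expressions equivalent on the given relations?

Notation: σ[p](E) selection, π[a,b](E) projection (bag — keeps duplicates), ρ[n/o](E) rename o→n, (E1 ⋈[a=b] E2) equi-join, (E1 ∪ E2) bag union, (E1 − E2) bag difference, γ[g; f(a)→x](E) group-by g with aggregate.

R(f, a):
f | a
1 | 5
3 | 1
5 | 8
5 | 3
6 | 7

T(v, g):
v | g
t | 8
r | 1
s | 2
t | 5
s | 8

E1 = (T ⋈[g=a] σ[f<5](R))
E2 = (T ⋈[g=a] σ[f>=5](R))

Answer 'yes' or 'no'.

E1 row counts bottom-up:
  T → 5
  R → 5
  σ[f<5](R) → 2
  (T ⋈[g=a] σ[f<5](R)) → 2
E2 row counts bottom-up:
  T → 5
  R → 5
  σ[f>=5](R) → 3
  (T ⋈[g=a] σ[f>=5](R)) → 2

E1 result:
v | g | f | a
r | 1 | 3 | 1
t | 5 | 1 | 5
E2 result:
v | g | f | a
s | 8 | 5 | 8
t | 8 | 5 | 8
Witness: ('t', 8, 5, 8) appears 0× in E1 but 1× in E2.

no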